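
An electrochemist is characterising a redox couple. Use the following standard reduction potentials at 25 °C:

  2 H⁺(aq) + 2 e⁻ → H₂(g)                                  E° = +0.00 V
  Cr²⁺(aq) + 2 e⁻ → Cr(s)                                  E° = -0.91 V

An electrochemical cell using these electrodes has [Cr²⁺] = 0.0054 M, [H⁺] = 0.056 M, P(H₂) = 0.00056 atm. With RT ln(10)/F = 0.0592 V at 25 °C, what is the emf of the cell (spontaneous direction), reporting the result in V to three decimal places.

H⁺/H₂ is the cathode (higher E°), Cr²⁺/Cr the anode: E°cell = +0.00 − (-0.91) = +0.91 V, n = 2.
Overall: 2 H⁺(aq) + Cr(s) → H₂(g) + Cr²⁺(aq)
Q = P(H₂)·[Cr²⁺] / ([H⁺]^2); log Q = -3.016.
E = E° − (0.0592/n) log Q = +0.91 − (0.0592/2)(-3.016) = +0.999 V.

+0.999 V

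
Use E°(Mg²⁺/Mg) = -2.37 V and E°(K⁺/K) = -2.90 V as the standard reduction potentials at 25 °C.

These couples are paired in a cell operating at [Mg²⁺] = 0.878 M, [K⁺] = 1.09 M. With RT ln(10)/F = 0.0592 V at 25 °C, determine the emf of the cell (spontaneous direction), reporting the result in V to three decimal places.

Mg²⁺/Mg is the cathode (higher E°), K⁺/K the anode: E°cell = -2.37 − (-2.90) = +0.53 V, n = 2.
Overall: Mg²⁺(aq) + 2 K(s) → Mg(s) + 2 K⁺(aq)
Q = [K⁺]^2 / ([Mg²⁺]); log Q = 0.131.
E = E° − (0.0592/n) log Q = +0.53 − (0.0592/2)(0.131) = +0.526 V.

+0.526 V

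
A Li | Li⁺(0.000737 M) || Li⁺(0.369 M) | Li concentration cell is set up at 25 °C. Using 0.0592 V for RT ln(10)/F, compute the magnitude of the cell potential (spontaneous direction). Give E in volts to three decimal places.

For a concentration cell E°cell = 0. The 0.369 M side is the cathode (reduction is favoured where [Li⁺] is higher).
With n = 1, E = −(0.0592/1) log([Li⁺]ₐₙ/[Li⁺]꜀ₐₜ) = −(0.0592/1) log(0.000737/0.369) = −(0.0592/1)(-2.700) = +0.160 V.

+0.160 V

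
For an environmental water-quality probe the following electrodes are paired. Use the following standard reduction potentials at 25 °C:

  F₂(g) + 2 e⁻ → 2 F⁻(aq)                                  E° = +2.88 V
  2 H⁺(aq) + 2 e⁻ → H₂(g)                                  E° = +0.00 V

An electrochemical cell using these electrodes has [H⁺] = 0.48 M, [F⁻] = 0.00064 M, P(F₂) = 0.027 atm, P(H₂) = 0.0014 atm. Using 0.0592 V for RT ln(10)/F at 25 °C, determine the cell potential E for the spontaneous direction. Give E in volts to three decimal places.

+2.957 V

F₂/F⁻ is the cathode (higher E°), H⁺/H₂ the anode: E°cell = +2.88 − (+0.00) = +2.88 V, n = 2.
Overall: F₂(g) + H₂(g) → 2 F⁻(aq) + 2 H⁺(aq)
Q = [F⁻]^2·[H⁺]^2 / (P(F₂)·P(H₂)); log Q = -2.603.
E = E° − (0.0592/n) log Q = +2.88 − (0.0592/2)(-2.603) = +2.957 V.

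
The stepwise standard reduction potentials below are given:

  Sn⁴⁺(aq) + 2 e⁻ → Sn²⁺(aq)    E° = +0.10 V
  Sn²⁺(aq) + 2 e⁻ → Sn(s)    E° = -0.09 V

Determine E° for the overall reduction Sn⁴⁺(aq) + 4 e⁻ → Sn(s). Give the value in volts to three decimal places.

+0.005 V

Standard free energies of sequential steps add: ΔG°₃ = ΔG°₁ + ΔG°₂, so n₃E°₃ = n₁E°₁ + n₂E°₂.
E°₃ = (2×+0.10 + 2×-0.09) / 4 = (+0.020) / 4 = +0.005 V.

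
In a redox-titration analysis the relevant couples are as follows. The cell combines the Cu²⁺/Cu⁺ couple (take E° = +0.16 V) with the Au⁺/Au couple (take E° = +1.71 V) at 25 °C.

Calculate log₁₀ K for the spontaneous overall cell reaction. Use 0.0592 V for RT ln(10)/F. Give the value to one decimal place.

26.2

Cathode: Au⁺/Au; anode: Cu²⁺/Cu⁺. E°cell = +1.55 V, n = 1.
log K = nE°cell / 0.0592 = (1)(+1.55) / 0.0592 = 26.2.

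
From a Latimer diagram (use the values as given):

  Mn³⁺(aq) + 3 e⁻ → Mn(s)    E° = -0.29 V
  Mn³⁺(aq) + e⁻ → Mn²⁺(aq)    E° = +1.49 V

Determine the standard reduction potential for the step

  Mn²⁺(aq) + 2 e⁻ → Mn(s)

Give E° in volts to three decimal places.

-1.180 V

Sequential free energies add, so n₃E°₃ = n₁E°₁ + n₂E°₂.
With n₃ = 3, and the known step contributing 1×(+1.49) V, the unknown satisfies 2·E° = 3×(-0.29) − 1×(+1.49) = -2.360.
E° = -2.360 / 2 = -1.180 V.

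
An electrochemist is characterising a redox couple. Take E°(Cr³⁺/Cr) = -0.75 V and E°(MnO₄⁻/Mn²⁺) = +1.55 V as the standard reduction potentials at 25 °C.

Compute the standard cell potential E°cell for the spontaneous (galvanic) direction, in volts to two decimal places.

+2.30 V

The MnO₄⁻/Mn²⁺ couple has the higher reduction potential, so it is the cathode; Cr³⁺/Cr is oxidised at the anode.
E°cell = E°(cathode) − E°(anode) = (+1.55) − (-0.75) = +2.30 V.
Since E°cell > 0, the reaction is spontaneous under standard conditions.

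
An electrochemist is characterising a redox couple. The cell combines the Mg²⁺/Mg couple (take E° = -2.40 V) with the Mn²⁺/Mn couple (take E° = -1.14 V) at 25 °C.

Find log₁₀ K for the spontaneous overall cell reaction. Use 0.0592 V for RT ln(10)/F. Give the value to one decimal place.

Cathode: Mn²⁺/Mn; anode: Mg²⁺/Mg. E°cell = +1.26 V, n = 2.
log K = nE°cell / 0.0592 = (2)(+1.26) / 0.0592 = 42.6.

42.6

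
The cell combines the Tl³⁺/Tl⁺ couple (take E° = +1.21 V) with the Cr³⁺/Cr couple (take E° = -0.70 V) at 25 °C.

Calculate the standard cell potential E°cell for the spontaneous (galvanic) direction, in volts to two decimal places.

The Tl³⁺/Tl⁺ couple has the higher reduction potential, so it is the cathode; Cr³⁺/Cr is oxidised at the anode.
E°cell = E°(cathode) − E°(anode) = (+1.21) − (-0.70) = +1.91 V.
Since E°cell > 0, the reaction is spontaneous under standard conditions.

+1.91 V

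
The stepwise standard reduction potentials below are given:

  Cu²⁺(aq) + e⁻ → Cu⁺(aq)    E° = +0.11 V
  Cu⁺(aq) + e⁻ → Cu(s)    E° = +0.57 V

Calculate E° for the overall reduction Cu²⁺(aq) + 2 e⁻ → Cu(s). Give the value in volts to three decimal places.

+0.340 V

Since ΔG° = −nFE° is additive over sequential reductions, n₃E°₃ = n₁E°₁ + n₂E°₂.
E°₃ = (1×+0.11 + 1×+0.57) / 2 = (+0.680) / 2 = +0.340 V.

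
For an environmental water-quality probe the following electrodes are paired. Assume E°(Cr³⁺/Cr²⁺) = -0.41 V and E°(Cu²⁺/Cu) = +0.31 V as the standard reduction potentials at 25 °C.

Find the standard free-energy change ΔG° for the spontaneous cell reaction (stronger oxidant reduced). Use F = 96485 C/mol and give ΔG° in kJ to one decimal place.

-138.9 kJ

Cu²⁺/Cu (E° = +0.31 V) is the cathode; Cr³⁺/Cr²⁺ (E° = -0.41 V) is the anode, so E°cell = +0.72 V.
Balancing electrons gives n = 2 (lcm of 2 and 1).
ΔG° = −nFE° = −(2)(96485)(+0.72) = -138,938 J = -138.9 kJ.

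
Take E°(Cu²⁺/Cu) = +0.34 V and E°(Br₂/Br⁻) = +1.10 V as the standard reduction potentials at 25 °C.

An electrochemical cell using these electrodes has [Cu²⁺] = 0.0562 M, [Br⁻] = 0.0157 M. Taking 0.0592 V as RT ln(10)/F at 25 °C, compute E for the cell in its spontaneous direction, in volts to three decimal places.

+0.904 V

Br₂/Br⁻ is the cathode (higher E°), Cu²⁺/Cu the anode: E°cell = +1.10 − (+0.34) = +0.76 V, n = 2.
Overall: Br₂(l) + Cu(s) → 2 Br⁻(aq) + Cu²⁺(aq)
Q = [Br⁻]^2·[Cu²⁺]; log Q = -4.858.
E = E° − (0.0592/n) log Q = +0.76 − (0.0592/2)(-4.858) = +0.904 V.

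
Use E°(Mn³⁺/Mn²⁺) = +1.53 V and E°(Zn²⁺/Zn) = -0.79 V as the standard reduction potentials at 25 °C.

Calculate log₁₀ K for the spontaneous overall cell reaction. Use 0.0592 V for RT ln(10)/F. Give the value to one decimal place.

Cathode: Mn³⁺/Mn²⁺; anode: Zn²⁺/Zn. E°cell = +2.32 V, n = 2.
log K = nE°cell / 0.0592 = (2)(+2.32) / 0.0592 = 78.4.

78.4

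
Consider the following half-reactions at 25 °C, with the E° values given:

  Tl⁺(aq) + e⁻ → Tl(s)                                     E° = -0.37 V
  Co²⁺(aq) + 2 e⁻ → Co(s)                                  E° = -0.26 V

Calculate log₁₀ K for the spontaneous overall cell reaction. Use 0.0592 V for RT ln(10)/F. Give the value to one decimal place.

Cathode: Co²⁺/Co; anode: Tl⁺/Tl. E°cell = +0.11 V, n = 2.
log K = nE°cell / 0.0592 = (2)(+0.11) / 0.0592 = 3.7.

3.7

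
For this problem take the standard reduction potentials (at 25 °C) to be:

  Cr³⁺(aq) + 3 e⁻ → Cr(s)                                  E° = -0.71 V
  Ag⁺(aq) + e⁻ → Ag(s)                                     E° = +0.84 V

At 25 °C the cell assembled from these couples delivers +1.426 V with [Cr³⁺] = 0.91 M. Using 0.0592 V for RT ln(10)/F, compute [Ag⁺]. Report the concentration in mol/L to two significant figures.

0.0078 M

Ag⁺/Ag is the cathode, Cr³⁺/Cr the anode: E°cell = +1.55 V, n = 3.
Overall reaction: 3 Ag⁺(aq) + Cr(s) → 3 Ag(s) + Cr³⁺(aq); Q = [Cr³⁺]^1/[Ag⁺]^3.
From E = E° − (0.0592/n) log Q: log Q = (E° − E)·n/0.0592 = (+1.55 − (+1.426))·3/0.0592 = 6.2838.
So 3·log[Ag⁺] = 1·log(0.91) − log Q = -0.0410 − (6.2838) = -6.3248; log[Ag⁺] = -6.3248 / 3 = -2.1083; [Ag⁺] = 10^(-2.1083) ≈ 0.0078 M.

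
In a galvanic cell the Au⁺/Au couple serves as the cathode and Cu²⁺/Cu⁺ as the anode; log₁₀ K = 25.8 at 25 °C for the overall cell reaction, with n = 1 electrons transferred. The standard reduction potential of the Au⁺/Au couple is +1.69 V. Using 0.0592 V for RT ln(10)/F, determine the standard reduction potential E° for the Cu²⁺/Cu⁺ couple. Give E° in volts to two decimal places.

E°cell = (0.0592/n)·log K = (0.0592/1)(25.8) = +1.527 V.
Since Au⁺/Au is the cathode and Cu²⁺/Cu⁺ the anode, E°cell = E°(Au⁺/Au) − E°(Cu²⁺/Cu⁺).
So E°(Cu²⁺/Cu⁺) = E°(Au⁺/Au) − E°cell = (+1.69) − (+1.527) = +0.16 V.

+0.16 V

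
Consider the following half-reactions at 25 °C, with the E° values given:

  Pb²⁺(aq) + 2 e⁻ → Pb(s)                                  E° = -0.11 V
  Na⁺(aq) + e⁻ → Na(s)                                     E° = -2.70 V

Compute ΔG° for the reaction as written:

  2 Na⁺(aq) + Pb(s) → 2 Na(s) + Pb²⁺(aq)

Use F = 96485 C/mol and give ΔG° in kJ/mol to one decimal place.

As written, Na⁺/Na is reduced (cathode) and Pb²⁺/Pb is oxidised (anode), so E°cell = (-2.70) − (-0.11) = -2.59 V.
Balancing electrons gives n = 2.
ΔG° = −nFE° = −(2)(96485)(-2.59) = 499,792 J = +499.8 kJ/mol.

+499.8 kJ/mol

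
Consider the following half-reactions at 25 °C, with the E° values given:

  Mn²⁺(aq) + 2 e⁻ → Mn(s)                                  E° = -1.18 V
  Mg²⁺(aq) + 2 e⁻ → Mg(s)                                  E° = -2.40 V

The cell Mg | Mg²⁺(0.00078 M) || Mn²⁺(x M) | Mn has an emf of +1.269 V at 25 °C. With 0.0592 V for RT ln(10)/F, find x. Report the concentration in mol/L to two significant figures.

Mn²⁺/Mn is the cathode, Mg²⁺/Mg the anode: E°cell = +1.22 V, n = 2.
Overall reaction: Mn²⁺(aq) + Mg(s) → Mn(s) + Mg²⁺(aq); Q = [Mg²⁺]^1/[Mn²⁺]^1.
From E = E° − (0.0592/n) log Q: log Q = (E° − E)·n/0.0592 = (+1.22 − (+1.269))·2/0.0592 = -1.6554.
So 1·log[Mn²⁺] = 1·log(0.00078) − log Q = -3.1079 − (-1.6554) = -1.4525; [Mn²⁺] = 10^(-1.4525) ≈ 0.035 M.

0.035 M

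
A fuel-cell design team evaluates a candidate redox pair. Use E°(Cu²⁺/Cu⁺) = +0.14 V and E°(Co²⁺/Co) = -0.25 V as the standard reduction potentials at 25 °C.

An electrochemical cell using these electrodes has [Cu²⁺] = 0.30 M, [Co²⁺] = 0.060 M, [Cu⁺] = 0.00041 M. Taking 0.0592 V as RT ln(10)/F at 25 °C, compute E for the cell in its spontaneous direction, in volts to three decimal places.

Cu²⁺/Cu⁺ is the cathode (higher E°), Co²⁺/Co the anode: E°cell = +0.14 − (-0.25) = +0.39 V, n = 2.
Overall: 2 Cu²⁺(aq) + Co(s) → 2 Cu⁺(aq) + Co²⁺(aq)
Q = [Cu⁺]^2·[Co²⁺] / ([Cu²⁺]^2); log Q = -6.951.
E = E° − (0.0592/n) log Q = +0.39 − (0.0592/2)(-6.951) = +0.596 V.

+0.596 V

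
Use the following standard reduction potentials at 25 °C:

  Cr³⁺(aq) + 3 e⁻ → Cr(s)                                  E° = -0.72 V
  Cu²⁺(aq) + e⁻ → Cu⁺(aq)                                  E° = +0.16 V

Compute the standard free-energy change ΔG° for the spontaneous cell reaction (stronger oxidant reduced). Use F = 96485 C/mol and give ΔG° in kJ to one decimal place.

Cu²⁺/Cu⁺ (E° = +0.16 V) is the cathode; Cr³⁺/Cr (E° = -0.72 V) is the anode, so E°cell = +0.88 V.
Balancing electrons gives n = 3 (lcm of 1 and 3).
ΔG° = −nFE° = −(3)(96485)(+0.88) = -254,720 J = -254.7 kJ.

-254.7 kJ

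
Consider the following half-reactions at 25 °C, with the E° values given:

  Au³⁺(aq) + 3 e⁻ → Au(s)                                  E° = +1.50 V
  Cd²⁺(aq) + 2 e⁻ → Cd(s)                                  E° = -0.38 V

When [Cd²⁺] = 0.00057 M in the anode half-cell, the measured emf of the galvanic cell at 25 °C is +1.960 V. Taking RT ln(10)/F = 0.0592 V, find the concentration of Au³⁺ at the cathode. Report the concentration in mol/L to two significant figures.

Au³⁺/Au is the cathode, Cd²⁺/Cd the anode: E°cell = +1.88 V, n = 6.
Overall reaction: 2 Au³⁺(aq) + 3 Cd(s) → 2 Au(s) + 3 Cd²⁺(aq); Q = [Cd²⁺]^3/[Au³⁺]^2.
From E = E° − (0.0592/n) log Q: log Q = (E° − E)·n/0.0592 = (+1.88 − (+1.960))·6/0.0592 = -8.1081.
So 2·log[Au³⁺] = 3·log(0.00057) − log Q = -9.7324 − (-8.1081) = -1.6243; log[Au³⁺] = -1.6243 / 2 = -0.8122; [Au³⁺] = 10^(-0.8122) ≈ 0.15 M.

0.15 M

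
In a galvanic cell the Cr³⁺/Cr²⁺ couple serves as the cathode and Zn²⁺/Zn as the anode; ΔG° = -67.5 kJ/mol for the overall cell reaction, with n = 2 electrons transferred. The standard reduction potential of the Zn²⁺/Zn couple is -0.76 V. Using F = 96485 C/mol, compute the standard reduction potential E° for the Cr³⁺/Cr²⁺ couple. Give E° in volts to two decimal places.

-0.41 V

E°cell = −ΔG°/(nF) = −(-67.5×10³)/((2)(96485)) = +0.350 V.
Since Cr³⁺/Cr²⁺ is the cathode and Zn²⁺/Zn the anode, E°cell = E°(Cr³⁺/Cr²⁺) − E°(Zn²⁺/Zn).
So E°(Cr³⁺/Cr²⁺) = E°cell + E°(Zn²⁺/Zn) = +0.350 + (-0.76) = -0.41 V.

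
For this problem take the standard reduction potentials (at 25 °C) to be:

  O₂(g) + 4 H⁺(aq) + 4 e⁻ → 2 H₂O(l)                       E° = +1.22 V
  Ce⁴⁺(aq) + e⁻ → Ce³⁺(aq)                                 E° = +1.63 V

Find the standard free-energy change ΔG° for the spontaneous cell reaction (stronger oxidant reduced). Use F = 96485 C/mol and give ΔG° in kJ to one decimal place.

-158.2 kJ

Ce⁴⁺/Ce³⁺ (E° = +1.63 V) is the cathode; O₂/H₂O (E° = +1.22 V) is the anode, so E°cell = +0.41 V.
Balancing electrons gives n = 4 (lcm of 1 and 4).
ΔG° = −nFE° = −(4)(96485)(+0.41) = -158,235 J = -158.2 kJ.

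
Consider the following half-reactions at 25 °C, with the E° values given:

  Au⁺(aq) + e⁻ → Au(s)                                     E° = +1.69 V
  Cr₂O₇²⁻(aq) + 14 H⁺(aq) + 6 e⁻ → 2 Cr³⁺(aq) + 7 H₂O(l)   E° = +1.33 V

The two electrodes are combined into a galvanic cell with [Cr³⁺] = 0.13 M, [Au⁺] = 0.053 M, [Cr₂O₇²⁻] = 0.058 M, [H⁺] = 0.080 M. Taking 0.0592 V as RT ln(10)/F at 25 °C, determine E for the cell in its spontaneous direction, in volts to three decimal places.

+0.431 V

Au⁺/Au is the cathode (higher E°), Cr₂O₇²⁻/Cr³⁺ the anode: E°cell = +1.69 − (+1.33) = +0.36 V, n = 6.
Overall: 6 Au⁺(aq) + 2 Cr³⁺(aq) + 7 H₂O(l) → 6 Au(s) + Cr₂O₇²⁻(aq) + 14 H⁺(aq)
Q = [Cr₂O₇²⁻]·[H⁺]^14 / ([Au⁺]^6·[Cr³⁺]^2); log Q = -7.167.
E = E° − (0.0592/n) log Q = +0.36 − (0.0592/6)(-7.167) = +0.431 V.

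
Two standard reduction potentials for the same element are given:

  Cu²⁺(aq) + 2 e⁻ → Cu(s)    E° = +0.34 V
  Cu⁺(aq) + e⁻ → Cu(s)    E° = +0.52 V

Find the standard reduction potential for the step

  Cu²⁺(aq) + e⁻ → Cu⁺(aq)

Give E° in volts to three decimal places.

+0.160 V

Sequential free energies add, so n₃E°₃ = n₁E°₁ + n₂E°₂.
With n₃ = 2, and the known step contributing 1×(+0.52) V, the unknown satisfies 1·E° = 2×(+0.34) − 1×(+0.52) = +0.160.
E° = +0.160 / 1 = +0.160 V.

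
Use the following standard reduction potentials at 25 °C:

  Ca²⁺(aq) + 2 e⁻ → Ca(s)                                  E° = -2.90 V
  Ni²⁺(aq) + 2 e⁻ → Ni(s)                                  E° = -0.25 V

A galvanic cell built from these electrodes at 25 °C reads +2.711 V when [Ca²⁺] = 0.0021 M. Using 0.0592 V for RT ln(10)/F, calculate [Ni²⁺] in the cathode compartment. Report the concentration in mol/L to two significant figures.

0.24 M

Ni²⁺/Ni is the cathode, Ca²⁺/Ca the anode: E°cell = +2.65 V, n = 2.
Overall reaction: Ni²⁺(aq) + Ca(s) → Ni(s) + Ca²⁺(aq); Q = [Ca²⁺]^1/[Ni²⁺]^1.
From E = E° − (0.0592/n) log Q: log Q = (E° − E)·n/0.0592 = (+2.65 − (+2.711))·2/0.0592 = -2.0608.
So 1·log[Ni²⁺] = 1·log(0.0021) − log Q = -2.6778 − (-2.0608) = -0.6170; [Ni²⁺] = 10^(-0.6170) ≈ 0.24 M.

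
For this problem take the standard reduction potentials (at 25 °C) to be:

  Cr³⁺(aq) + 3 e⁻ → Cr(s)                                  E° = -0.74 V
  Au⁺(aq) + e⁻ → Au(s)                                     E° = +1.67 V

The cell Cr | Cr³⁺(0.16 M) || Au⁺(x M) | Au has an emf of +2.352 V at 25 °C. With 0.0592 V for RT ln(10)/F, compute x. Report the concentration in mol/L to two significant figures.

0.057 M

Au⁺/Au is the cathode, Cr³⁺/Cr the anode: E°cell = +2.41 V, n = 3.
Overall reaction: 3 Au⁺(aq) + Cr(s) → 3 Au(s) + Cr³⁺(aq); Q = [Cr³⁺]^1/[Au⁺]^3.
From E = E° − (0.0592/n) log Q: log Q = (E° − E)·n/0.0592 = (+2.41 − (+2.352))·3/0.0592 = 2.9392.
So 3·log[Au⁺] = 1·log(0.16) − log Q = -0.7959 − (2.9392) = -3.7351; log[Au⁺] = -3.7351 / 3 = -1.2450; [Au⁺] = 10^(-1.2450) ≈ 0.057 M.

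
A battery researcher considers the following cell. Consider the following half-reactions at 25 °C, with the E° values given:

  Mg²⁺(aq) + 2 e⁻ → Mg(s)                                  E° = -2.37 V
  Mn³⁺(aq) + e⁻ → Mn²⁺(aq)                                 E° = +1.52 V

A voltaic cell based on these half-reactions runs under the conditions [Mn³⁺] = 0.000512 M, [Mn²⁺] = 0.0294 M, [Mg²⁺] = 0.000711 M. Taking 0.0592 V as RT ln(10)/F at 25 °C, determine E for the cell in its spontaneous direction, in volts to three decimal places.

+3.879 V

Mn³⁺/Mn²⁺ is the cathode (higher E°), Mg²⁺/Mg the anode: E°cell = +1.52 − (-2.37) = +3.89 V, n = 2.
Overall: 2 Mn³⁺(aq) + Mg(s) → 2 Mn²⁺(aq) + Mg²⁺(aq)
Q = [Mn²⁺]^2·[Mg²⁺] / ([Mn³⁺]^2); log Q = 0.370.
E = E° − (0.0592/n) log Q = +3.89 − (0.0592/2)(0.370) = +3.879 V.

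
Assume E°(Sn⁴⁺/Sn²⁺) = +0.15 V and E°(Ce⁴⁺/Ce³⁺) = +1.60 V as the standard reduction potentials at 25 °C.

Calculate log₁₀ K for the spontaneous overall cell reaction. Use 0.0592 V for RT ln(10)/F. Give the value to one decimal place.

49.0

Cathode: Ce⁴⁺/Ce³⁺; anode: Sn⁴⁺/Sn²⁺. E°cell = +1.45 V, n = 2.
log K = nE°cell / 0.0592 = (2)(+1.45) / 0.0592 = 49.0.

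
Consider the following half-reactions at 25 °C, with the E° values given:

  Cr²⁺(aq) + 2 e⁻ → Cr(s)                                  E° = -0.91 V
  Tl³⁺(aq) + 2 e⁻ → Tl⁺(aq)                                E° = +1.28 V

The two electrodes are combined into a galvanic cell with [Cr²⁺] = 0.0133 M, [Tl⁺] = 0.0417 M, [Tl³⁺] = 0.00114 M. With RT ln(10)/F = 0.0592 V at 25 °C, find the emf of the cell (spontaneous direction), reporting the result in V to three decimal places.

Tl³⁺/Tl⁺ is the cathode (higher E°), Cr²⁺/Cr the anode: E°cell = +1.28 − (-0.91) = +2.19 V, n = 2.
Overall: Tl³⁺(aq) + Cr(s) → Tl⁺(aq) + Cr²⁺(aq)
Q = [Tl⁺]·[Cr²⁺] / ([Tl³⁺]); log Q = -0.313.
E = E° − (0.0592/n) log Q = +2.19 − (0.0592/2)(-0.313) = +2.199 V.

+2.199 V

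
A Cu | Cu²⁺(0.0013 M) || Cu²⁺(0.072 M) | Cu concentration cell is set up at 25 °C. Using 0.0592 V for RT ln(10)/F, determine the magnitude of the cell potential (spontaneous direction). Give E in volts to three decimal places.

For a concentration cell E°cell = 0. The 0.072 M side is the cathode (reduction is favoured where [Cu²⁺] is higher).
With n = 2, E = −(0.0592/2) log([Cu²⁺]ₐₙ/[Cu²⁺]꜀ₐₜ) = −(0.0592/2) log(0.0013/0.072) = −(0.0592/2)(-1.743) = +0.052 V.

+0.052 V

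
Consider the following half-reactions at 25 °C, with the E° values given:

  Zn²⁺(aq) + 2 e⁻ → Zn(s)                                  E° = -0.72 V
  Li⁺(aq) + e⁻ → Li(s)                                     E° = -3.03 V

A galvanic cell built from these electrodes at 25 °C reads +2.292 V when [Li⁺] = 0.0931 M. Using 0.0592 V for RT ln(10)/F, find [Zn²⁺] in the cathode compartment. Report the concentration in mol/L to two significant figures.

Zn²⁺/Zn is the cathode, Li⁺/Li the anode: E°cell = +2.31 V, n = 2.
Overall reaction: Zn²⁺(aq) + 2 Li(s) → Zn(s) + 2 Li⁺(aq); Q = [Li⁺]^2/[Zn²⁺]^1.
From E = E° − (0.0592/n) log Q: log Q = (E° − E)·n/0.0592 = (+2.31 − (+2.292))·2/0.0592 = 0.6081.
So 1·log[Zn²⁺] = 2·log(0.0931) − log Q = -2.0621 − (0.6081) = -2.6702; [Zn²⁺] = 10^(-2.6702) ≈ 0.0021 M.

0.0021 M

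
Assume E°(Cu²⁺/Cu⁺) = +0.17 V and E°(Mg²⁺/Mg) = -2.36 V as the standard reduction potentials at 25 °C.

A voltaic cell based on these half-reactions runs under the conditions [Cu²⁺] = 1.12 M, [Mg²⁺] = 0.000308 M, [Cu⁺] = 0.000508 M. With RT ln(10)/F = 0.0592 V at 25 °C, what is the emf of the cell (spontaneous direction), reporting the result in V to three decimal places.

+2.832 V

Cu²⁺/Cu⁺ is the cathode (higher E°), Mg²⁺/Mg the anode: E°cell = +0.17 − (-2.36) = +2.53 V, n = 2.
Overall: 2 Cu²⁺(aq) + Mg(s) → 2 Cu⁺(aq) + Mg²⁺(aq)
Q = [Cu⁺]^2·[Mg²⁺] / ([Cu²⁺]^2); log Q = -10.198.
E = E° − (0.0592/n) log Q = +2.53 − (0.0592/2)(-10.198) = +2.832 V.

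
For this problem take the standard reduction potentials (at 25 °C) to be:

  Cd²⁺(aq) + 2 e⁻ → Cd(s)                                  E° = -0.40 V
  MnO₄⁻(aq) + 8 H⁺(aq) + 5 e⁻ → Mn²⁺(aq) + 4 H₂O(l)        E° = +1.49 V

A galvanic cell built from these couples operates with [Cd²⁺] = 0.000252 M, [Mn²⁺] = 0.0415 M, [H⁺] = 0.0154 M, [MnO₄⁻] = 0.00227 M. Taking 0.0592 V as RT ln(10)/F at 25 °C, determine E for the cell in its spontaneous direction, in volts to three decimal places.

+1.810 V

MnO₄⁻/Mn²⁺ is the cathode (higher E°), Cd²⁺/Cd the anode: E°cell = +1.49 − (-0.40) = +1.89 V, n = 10.
Overall: 2 MnO₄⁻(aq) + 16 H⁺(aq) + 5 Cd(s) → 2 Mn²⁺(aq) + 8 H₂O(l) + 5 Cd²⁺(aq)
Q = [Mn²⁺]^2·[Cd²⁺]^5 / ([MnO₄⁻]^2·[H⁺]^16); log Q = 13.531.
E = E° − (0.0592/n) log Q = +1.89 − (0.0592/10)(13.531) = +1.810 V.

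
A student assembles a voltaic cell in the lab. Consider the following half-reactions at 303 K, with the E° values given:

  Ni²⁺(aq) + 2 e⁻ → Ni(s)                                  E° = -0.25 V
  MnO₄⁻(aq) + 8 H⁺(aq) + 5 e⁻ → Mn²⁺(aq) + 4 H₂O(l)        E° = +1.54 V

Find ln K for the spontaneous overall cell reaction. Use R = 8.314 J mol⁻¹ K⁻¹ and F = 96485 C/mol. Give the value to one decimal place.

Cathode: MnO₄⁻/Mn²⁺; anode: Ni²⁺/Ni. E°cell = (+1.54) − (-0.25) = +1.79 V, with n = 10.
ΔG° = −nFE° = −RT ln K, so ln K = nFE°/(RT) = (10)(96485)(+1.79) / ((8.314)(303)) = 685.583.

685.6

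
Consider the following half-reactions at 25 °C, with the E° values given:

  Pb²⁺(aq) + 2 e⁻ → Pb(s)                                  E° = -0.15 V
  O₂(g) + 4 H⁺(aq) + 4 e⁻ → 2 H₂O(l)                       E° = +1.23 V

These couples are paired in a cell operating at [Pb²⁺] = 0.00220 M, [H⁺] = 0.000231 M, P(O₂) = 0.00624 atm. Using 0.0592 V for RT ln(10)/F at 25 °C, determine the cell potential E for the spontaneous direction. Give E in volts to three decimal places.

O₂/H₂O is the cathode (higher E°), Pb²⁺/Pb the anode: E°cell = +1.23 − (-0.15) = +1.38 V, n = 4.
Overall: O₂(g) + 4 H⁺(aq) + 2 Pb(s) → 2 H₂O(l) + 2 Pb²⁺(aq)
Q = [Pb²⁺]^2 / (P(O₂)·[H⁺]^4); log Q = 11.435.
E = E° − (0.0592/n) log Q = +1.38 − (0.0592/4)(11.435) = +1.211 V.

+1.211 V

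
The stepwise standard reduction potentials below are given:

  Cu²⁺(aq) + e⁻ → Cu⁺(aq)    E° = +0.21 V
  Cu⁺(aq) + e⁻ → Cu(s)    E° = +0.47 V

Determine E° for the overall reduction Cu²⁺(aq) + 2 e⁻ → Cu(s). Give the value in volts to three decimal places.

+0.340 V

Adding the free-energy changes (−nFE°) of the two steps gives −n₃FE°₃ = −n₁FE°₁ − n₂FE°₂.
E°₃ = (1×+0.21 + 1×+0.47) / 2 = (+0.680) / 2 = +0.340 V.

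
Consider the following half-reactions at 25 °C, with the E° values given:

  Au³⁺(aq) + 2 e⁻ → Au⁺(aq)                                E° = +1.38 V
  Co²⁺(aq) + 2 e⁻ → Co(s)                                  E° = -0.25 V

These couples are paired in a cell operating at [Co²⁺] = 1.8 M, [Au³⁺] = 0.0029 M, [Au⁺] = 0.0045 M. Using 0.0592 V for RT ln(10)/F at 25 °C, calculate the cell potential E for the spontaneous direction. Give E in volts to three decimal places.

+1.617 V

Au³⁺/Au⁺ is the cathode (higher E°), Co²⁺/Co the anode: E°cell = +1.38 − (-0.25) = +1.63 V, n = 2.
Overall: Au³⁺(aq) + Co(s) → Au⁺(aq) + Co²⁺(aq)
Q = [Au⁺]·[Co²⁺] / ([Au³⁺]); log Q = 0.446.
E = E° − (0.0592/n) log Q = +1.63 − (0.0592/2)(0.446) = +1.617 V.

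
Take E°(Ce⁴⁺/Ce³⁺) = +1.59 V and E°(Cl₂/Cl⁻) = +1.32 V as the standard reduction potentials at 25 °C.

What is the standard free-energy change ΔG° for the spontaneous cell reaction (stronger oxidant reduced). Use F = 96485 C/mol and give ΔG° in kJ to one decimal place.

-52.1 kJ

Ce⁴⁺/Ce³⁺ (E° = +1.59 V) is the cathode; Cl₂/Cl⁻ (E° = +1.32 V) is the anode, so E°cell = +0.27 V.
Balancing electrons gives n = 2 (lcm of 1 and 2).
ΔG° = −nFE° = −(2)(96485)(+0.27) = -52,102 J = -52.1 kJ.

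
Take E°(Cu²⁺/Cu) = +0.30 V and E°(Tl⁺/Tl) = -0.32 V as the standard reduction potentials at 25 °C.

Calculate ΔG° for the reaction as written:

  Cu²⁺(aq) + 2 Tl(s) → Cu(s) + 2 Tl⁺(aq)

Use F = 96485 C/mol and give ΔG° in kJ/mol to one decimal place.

-119.6 kJ/mol

As written, Cu²⁺/Cu is reduced (cathode) and Tl⁺/Tl is oxidised (anode), so E°cell = (+0.30) − (-0.32) = +0.62 V.
Balancing electrons gives n = 2.
ΔG° = −nFE° = −(2)(96485)(+0.62) = -119,641 J = -119.6 kJ/mol.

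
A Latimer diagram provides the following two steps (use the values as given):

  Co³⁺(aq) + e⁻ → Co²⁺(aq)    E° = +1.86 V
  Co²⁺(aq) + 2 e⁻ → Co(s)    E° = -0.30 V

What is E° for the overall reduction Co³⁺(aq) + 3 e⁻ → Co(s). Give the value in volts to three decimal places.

+0.420 V

Adding the free-energy changes (−nFE°) of the two steps gives −n₃FE°₃ = −n₁FE°₁ − n₂FE°₂.
E°₃ = (1×+1.86 + 2×-0.30) / 3 = (+1.260) / 3 = +0.420 V.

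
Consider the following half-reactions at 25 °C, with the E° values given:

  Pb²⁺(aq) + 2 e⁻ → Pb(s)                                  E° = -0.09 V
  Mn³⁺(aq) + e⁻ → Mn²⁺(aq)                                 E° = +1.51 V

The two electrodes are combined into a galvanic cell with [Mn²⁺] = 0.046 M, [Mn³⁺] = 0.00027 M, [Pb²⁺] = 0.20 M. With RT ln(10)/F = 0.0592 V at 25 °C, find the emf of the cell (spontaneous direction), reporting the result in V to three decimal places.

+1.489 V

Mn³⁺/Mn²⁺ is the cathode (higher E°), Pb²⁺/Pb the anode: E°cell = +1.51 − (-0.09) = +1.60 V, n = 2.
Overall: 2 Mn³⁺(aq) + Pb(s) → 2 Mn²⁺(aq) + Pb²⁺(aq)
Q = [Mn²⁺]^2·[Pb²⁺] / ([Mn³⁺]^2); log Q = 3.764.
E = E° − (0.0592/n) log Q = +1.60 − (0.0592/2)(3.764) = +1.489 V.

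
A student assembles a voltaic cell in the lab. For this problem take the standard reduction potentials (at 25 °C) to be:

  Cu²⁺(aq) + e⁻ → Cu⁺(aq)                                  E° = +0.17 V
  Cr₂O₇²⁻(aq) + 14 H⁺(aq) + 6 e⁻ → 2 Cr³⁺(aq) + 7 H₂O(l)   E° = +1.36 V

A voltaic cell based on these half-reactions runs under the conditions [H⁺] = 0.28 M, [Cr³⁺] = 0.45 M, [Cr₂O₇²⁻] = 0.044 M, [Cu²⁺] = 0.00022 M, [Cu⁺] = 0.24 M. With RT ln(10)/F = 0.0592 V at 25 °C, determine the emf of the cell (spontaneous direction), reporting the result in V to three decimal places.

+1.287 V

Cr₂O₇²⁻/Cr³⁺ is the cathode (higher E°), Cu²⁺/Cu⁺ the anode: E°cell = +1.36 − (+0.17) = +1.19 V, n = 6.
Overall: Cr₂O₇²⁻(aq) + 14 H⁺(aq) + 6 Cu⁺(aq) → 2 Cr³⁺(aq) + 7 H₂O(l) + 6 Cu²⁺(aq)
Q = [Cr³⁺]^2·[Cu²⁺]^6 / ([Cr₂O₇²⁻]·[H⁺]^14·[Cu⁺]^6); log Q = -9.824.
E = E° − (0.0592/n) log Q = +1.19 − (0.0592/6)(-9.824) = +1.287 V.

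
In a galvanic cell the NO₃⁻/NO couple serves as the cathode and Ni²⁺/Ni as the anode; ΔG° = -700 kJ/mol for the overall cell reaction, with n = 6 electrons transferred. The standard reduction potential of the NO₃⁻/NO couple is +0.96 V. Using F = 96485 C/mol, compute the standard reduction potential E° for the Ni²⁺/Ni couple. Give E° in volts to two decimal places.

E°cell = −ΔG°/(nF) = −(-700×10³)/((6)(96485)) = +1.209 V.
Since NO₃⁻/NO is the cathode and Ni²⁺/Ni the anode, E°cell = E°(NO₃⁻/NO) − E°(Ni²⁺/Ni).
So E°(Ni²⁺/Ni) = E°(NO₃⁻/NO) − E°cell = (+0.96) − (+1.209) = -0.25 V.

-0.25 V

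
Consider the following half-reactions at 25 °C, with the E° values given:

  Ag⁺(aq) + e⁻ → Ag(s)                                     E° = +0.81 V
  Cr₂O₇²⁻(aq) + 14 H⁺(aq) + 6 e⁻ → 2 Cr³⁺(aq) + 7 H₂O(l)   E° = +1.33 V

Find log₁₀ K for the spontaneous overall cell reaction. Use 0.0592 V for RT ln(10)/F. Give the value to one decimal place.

52.7

Cathode: Cr₂O₇²⁻/Cr³⁺; anode: Ag⁺/Ag. E°cell = +0.52 V, n = 6.
log K = nE°cell / 0.0592 = (6)(+0.52) / 0.0592 = 52.7.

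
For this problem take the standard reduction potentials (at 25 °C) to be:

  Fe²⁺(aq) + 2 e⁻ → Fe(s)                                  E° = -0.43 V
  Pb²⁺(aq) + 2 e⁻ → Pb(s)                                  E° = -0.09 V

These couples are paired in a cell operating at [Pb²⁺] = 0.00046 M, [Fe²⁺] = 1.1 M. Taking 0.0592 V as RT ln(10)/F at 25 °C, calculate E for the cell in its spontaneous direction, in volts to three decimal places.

+0.240 V

Pb²⁺/Pb is the cathode (higher E°), Fe²⁺/Fe the anode: E°cell = -0.09 − (-0.43) = +0.34 V, n = 2.
Overall: Pb²⁺(aq) + Fe(s) → Pb(s) + Fe²⁺(aq)
Q = [Fe²⁺] / ([Pb²⁺]); log Q = 3.379.
E = E° − (0.0592/n) log Q = +0.34 − (0.0592/2)(3.379) = +0.240 V.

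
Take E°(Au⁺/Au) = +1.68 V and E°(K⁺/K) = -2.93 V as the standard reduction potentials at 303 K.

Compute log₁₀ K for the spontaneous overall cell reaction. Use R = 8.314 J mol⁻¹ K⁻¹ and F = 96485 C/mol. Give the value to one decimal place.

Cathode: Au⁺/Au; anode: K⁺/K. E°cell = (+1.68) − (-2.93) = +4.61 V, with n = 1.
ΔG° = −nFE° = −RT ln K, so ln K = nFE°/(RT) = (1)(96485)(+4.61) / ((8.314)(303)) = 176.566.
log₁₀ K = 176.566 / ln 10 = 76.7.

76.7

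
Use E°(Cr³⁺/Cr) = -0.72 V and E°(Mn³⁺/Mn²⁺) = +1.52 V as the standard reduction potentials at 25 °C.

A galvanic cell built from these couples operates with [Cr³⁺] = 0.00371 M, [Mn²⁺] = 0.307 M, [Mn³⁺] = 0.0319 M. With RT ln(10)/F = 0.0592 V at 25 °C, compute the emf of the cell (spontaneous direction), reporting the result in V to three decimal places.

+2.230 V

Mn³⁺/Mn²⁺ is the cathode (higher E°), Cr³⁺/Cr the anode: E°cell = +1.52 − (-0.72) = +2.24 V, n = 3.
Overall: 3 Mn³⁺(aq) + Cr(s) → 3 Mn²⁺(aq) + Cr³⁺(aq)
Q = [Mn²⁺]^3·[Cr³⁺] / ([Mn³⁺]^3); log Q = 0.519.
E = E° − (0.0592/n) log Q = +2.24 − (0.0592/3)(0.519) = +2.230 V.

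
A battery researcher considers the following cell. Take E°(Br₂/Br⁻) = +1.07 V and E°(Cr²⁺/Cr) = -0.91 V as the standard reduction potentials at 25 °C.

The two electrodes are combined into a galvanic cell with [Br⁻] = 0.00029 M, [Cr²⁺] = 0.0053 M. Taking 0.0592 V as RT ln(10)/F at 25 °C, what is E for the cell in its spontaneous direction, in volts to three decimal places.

+2.257 V

Br₂/Br⁻ is the cathode (higher E°), Cr²⁺/Cr the anode: E°cell = +1.07 − (-0.91) = +1.98 V, n = 2.
Overall: Br₂(l) + Cr(s) → 2 Br⁻(aq) + Cr²⁺(aq)
Q = [Br⁻]^2·[Cr²⁺]; log Q = -9.351.
E = E° − (0.0592/n) log Q = +1.98 − (0.0592/2)(-9.351) = +2.257 V.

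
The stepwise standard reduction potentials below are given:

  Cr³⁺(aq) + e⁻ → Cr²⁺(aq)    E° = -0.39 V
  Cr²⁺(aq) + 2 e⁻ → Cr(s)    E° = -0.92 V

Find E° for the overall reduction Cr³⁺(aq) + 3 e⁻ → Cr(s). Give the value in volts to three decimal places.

Since ΔG° = −nFE° is additive over sequential reductions, n₃E°₃ = n₁E°₁ + n₂E°₂.
E°₃ = (1×-0.39 + 2×-0.92) / 3 = (-2.230) / 3 = -0.743 V.
Simply averaging or adding the two E° values would be wrong; the electron-weighted sum is required.

-0.743 V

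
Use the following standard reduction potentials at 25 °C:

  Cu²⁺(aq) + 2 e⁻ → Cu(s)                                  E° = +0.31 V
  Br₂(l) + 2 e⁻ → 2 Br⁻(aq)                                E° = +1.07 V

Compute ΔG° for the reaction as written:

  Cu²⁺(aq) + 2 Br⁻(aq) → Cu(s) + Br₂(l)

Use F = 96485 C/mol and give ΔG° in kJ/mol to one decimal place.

+146.7 kJ/mol

As written, Cu²⁺/Cu is reduced (cathode) and Br₂/Br⁻ is oxidised (anode), so E°cell = (+0.31) − (+1.07) = -0.76 V.
Balancing electrons gives n = 2.
ΔG° = −nFE° = −(2)(96485)(-0.76) = 146,657 J = +146.7 kJ/mol.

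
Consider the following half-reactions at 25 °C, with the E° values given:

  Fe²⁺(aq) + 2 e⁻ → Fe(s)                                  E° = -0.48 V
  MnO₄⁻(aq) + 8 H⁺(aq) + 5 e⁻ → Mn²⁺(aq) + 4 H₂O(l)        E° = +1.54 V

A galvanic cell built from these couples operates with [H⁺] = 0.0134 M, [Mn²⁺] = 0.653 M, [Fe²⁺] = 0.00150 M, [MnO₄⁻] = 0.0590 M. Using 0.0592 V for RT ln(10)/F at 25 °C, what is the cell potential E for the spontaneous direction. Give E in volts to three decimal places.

MnO₄⁻/Mn²⁺ is the cathode (higher E°), Fe²⁺/Fe the anode: E°cell = +1.54 − (-0.48) = +2.02 V, n = 10.
Overall: 2 MnO₄⁻(aq) + 16 H⁺(aq) + 5 Fe(s) → 2 Mn²⁺(aq) + 8 H₂O(l) + 5 Fe²⁺(aq)
Q = [Mn²⁺]^2·[Fe²⁺]^5 / ([MnO₄⁻]^2·[H⁺]^16); log Q = 17.935.
E = E° − (0.0592/n) log Q = +2.02 − (0.0592/10)(17.935) = +1.914 V.

+1.914 V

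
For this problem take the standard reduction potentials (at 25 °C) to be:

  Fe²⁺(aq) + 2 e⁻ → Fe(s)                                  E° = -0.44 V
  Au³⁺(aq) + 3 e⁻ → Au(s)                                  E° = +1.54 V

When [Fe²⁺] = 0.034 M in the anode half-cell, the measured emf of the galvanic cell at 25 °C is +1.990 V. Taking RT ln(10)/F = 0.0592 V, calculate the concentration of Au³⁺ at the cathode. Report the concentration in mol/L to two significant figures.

Au³⁺/Au is the cathode, Fe²⁺/Fe the anode: E°cell = +1.98 V, n = 6.
Overall reaction: 2 Au³⁺(aq) + 3 Fe(s) → 2 Au(s) + 3 Fe²⁺(aq); Q = [Fe²⁺]^3/[Au³⁺]^2.
From E = E° − (0.0592/n) log Q: log Q = (E° − E)·n/0.0592 = (+1.98 − (+1.990))·6/0.0592 = -1.0135.
So 2·log[Au³⁺] = 3·log(0.034) − log Q = -4.4056 − (-1.0135) = -3.3921; log[Au³⁺] = -3.3921 / 2 = -1.6961; [Au³⁺] = 10^(-1.6961) ≈ 0.020 M.

0.020 M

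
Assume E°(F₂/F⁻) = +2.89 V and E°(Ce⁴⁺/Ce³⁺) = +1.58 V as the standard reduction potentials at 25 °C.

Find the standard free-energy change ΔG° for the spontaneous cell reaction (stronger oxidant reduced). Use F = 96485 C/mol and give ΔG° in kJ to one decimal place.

F₂/F⁻ (E° = +2.89 V) is the cathode; Ce⁴⁺/Ce³⁺ (E° = +1.58 V) is the anode, so E°cell = +1.31 V.
Balancing electrons gives n = 2 (lcm of 2 and 1).
ΔG° = −nFE° = −(2)(96485)(+1.31) = -252,791 J = -252.8 kJ.

-252.8 kJ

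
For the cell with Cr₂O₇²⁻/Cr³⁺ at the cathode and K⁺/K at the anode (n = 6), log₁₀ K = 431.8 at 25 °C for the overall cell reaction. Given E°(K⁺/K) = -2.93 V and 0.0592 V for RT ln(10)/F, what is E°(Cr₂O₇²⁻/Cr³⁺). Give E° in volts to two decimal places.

E°cell = (0.0592/n)·log K = (0.0592/6)(431.8) = +4.260 V.
Since Cr₂O₇²⁻/Cr³⁺ is the cathode and K⁺/K the anode, E°cell = E°(Cr₂O₇²⁻/Cr³⁺) − E°(K⁺/K).
So E°(Cr₂O₇²⁻/Cr³⁺) = E°cell + E°(K⁺/K) = +4.260 + (-2.93) = +1.33 V.

+1.33 V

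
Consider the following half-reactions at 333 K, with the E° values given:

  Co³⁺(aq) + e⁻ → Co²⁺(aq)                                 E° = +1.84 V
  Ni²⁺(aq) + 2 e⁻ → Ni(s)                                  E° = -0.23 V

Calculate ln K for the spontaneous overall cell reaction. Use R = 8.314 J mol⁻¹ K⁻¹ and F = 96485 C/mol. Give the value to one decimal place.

144.3

Cathode: Co³⁺/Co²⁺; anode: Ni²⁺/Ni. E°cell = (+1.84) − (-0.23) = +2.07 V, with n = 2.
ΔG° = −nFE° = −RT ln K, so ln K = nFE°/(RT) = (2)(96485)(+2.07) / ((8.314)(333)) = 144.280.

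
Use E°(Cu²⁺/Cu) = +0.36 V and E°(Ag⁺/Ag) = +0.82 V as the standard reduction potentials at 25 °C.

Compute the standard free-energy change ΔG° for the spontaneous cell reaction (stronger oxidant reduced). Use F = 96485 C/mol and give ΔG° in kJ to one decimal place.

Ag⁺/Ag (E° = +0.82 V) is the cathode; Cu²⁺/Cu (E° = +0.36 V) is the anode, so E°cell = +0.46 V.
Balancing electrons gives n = 2 (lcm of 1 and 2).
ΔG° = −nFE° = −(2)(96485)(+0.46) = -88,766 J = -88.8 kJ.

-88.8 kJ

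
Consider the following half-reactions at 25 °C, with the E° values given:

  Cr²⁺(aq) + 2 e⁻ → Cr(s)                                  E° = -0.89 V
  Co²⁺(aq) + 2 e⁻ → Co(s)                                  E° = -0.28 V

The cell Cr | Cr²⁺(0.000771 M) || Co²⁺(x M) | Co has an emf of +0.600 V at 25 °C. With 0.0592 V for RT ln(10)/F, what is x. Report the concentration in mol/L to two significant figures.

Co²⁺/Co is the cathode, Cr²⁺/Cr the anode: E°cell = +0.61 V, n = 2.
Overall reaction: Co²⁺(aq) + Cr(s) → Co(s) + Cr²⁺(aq); Q = [Cr²⁺]^1/[Co²⁺]^1.
From E = E° − (0.0592/n) log Q: log Q = (E° − E)·n/0.0592 = (+0.61 − (+0.600))·2/0.0592 = 0.3378.
So 1·log[Co²⁺] = 1·log(0.000771) − log Q = -3.1129 − (0.3378) = -3.4507; [Co²⁺] = 10^(-3.4507) ≈ 0.00035 M.

0.00035 M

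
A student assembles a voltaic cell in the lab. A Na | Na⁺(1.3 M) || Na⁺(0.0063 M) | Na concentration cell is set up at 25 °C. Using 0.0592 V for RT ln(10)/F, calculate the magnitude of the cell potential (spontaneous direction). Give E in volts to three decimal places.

+0.137 V

For a concentration cell E°cell = 0. The 1.3 M side is the cathode (reduction is favoured where [Na⁺] is higher).
With n = 1, E = −(0.0592/1) log([Na⁺]ₐₙ/[Na⁺]꜀ₐₜ) = −(0.0592/1) log(0.0063/1.3) = −(0.0592/1)(-2.315) = +0.137 V.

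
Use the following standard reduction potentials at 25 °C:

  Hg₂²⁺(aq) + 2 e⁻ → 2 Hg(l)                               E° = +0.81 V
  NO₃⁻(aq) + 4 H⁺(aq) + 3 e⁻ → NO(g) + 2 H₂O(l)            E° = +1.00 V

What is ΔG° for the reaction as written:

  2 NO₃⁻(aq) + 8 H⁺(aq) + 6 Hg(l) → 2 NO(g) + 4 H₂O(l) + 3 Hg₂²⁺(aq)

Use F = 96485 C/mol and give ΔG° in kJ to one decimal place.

-110.0 kJ

As written, NO₃⁻/NO is reduced (cathode) and Hg₂²⁺/Hg is oxidised (anode), so E°cell = (+1.00) − (+0.81) = +0.19 V.
Balancing electrons gives n = 6.
ΔG° = −nFE° = −(6)(96485)(+0.19) = -109,993 J = -110.0 kJ.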